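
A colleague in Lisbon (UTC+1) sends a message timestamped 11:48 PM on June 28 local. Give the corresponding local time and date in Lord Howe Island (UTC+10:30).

Lord Howe Island is 9:30 ahead of Lisbon.
Shift by the zone difference: 11:48 PM + 9:30 = 9:18 AM on Jun 29 in Lord Howe Island.

9:18 AM on June 29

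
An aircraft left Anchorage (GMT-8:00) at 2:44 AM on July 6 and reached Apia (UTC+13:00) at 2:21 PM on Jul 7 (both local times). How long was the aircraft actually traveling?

Departure in UTC: 2:44 AM + 8:00 = 10:44 AM on Jul 6.
Arrival in UTC: 2:21 PM − 13:00 = 1:21 AM on Jul 7.
Elapsed = 1:21 AM − 10:44 AM (+1 day) = 14 hours 37 minutes.

14 hours 37 minutes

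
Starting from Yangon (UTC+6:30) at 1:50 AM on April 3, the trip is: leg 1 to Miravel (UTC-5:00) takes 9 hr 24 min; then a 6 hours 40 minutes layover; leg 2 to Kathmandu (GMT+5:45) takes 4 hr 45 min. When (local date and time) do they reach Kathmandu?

9:54 PM on April 3

Convert departure to UTC: 1:50 AM − 6:30 = 7:20 PM UTC on Apr 2.
Add 9 hours 24 minutes leg 1 → 4:44 AM UTC (Apr 3).
Add 6 hours 40 minutes layover in Miravel → 11:24 AM UTC.
Add 4 hours 45 minutes leg 2 → 4:09 PM UTC.
Kathmandu is UTC+5:45, so local arrival = 4:09 PM + 5:45 = 9:54 PM on Apr 3.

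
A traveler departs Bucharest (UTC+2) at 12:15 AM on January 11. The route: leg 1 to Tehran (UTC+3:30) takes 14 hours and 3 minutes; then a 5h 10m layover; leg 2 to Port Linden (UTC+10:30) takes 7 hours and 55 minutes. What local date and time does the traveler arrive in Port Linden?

11:53 AM on January 12

Convert departure to UTC: 12:15 AM − 2:00 = 10:15 PM UTC on Jan 10.
Add 14 hours and 3 minutes leg 1 → 12:18 PM UTC (Jan 11).
Add 5 hours 10 minutes layover in Tehran → 5:28 PM UTC.
Add 7 hours and 55 minutes leg 2 → 1:23 AM UTC (Jan 12).
Port Linden is UTC+10:30, so local arrival = 1:23 AM + 10:30 = 11:53 AM on Jan 12.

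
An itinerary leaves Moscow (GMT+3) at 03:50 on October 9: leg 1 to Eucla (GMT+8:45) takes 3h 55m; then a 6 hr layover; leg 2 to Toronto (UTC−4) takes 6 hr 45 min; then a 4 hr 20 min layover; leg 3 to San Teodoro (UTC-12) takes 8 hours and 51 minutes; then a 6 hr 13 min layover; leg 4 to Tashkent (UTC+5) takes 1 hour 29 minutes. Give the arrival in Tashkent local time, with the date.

19:23 on October 10

Convert departure to UTC: 03:50 − 3:00 = 00:50 UTC on Oct 9.
Add 3 hours and 55 minutes leg 1 → 04:45 UTC.
Add 6 hours layover in Eucla → 10:45 UTC.
Add 6 hours and 45 minutes leg 2 → 17:30 UTC.
Add 4 hours and 20 minutes layover in Toronto → 21:50 UTC.
Add 8 hours 51 minutes leg 3 → 06:41 UTC (Oct 10).
Add 6 hours and 13 minutes layover in San Teodoro → 12:54 UTC.
Add 1 hour and 29 minutes leg 4 → 14:23 UTC.
Tashkent is UTC+5:00, so local arrival = 14:23 + 5:00 = 19:23 on Oct 10.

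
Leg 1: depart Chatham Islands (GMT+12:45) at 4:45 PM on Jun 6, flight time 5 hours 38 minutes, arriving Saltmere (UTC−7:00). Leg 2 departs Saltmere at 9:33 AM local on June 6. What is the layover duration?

6 hours 55 minutes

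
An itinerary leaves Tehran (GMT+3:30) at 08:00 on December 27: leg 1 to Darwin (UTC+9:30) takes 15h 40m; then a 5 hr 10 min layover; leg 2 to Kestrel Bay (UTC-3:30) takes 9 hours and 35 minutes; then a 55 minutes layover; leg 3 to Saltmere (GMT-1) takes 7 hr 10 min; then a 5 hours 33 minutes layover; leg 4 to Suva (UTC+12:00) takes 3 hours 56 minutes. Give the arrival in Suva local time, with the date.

Convert departure to UTC: 08:00 − 3:30 = 04:30 UTC on Dec 27.
Add 15 hours and 40 minutes leg 1 → 20:10 UTC.
Add 5 hours and 10 minutes layover in Darwin → 01:20 UTC (Dec 28).
Add 9 hours 35 minutes leg 2 → 10:55 UTC.
Add 55 minutes layover in Kestrel Bay → 11:50 UTC.
Add 7 hours 10 minutes leg 3 → 19:00 UTC.
Add 5 hours 33 minutes layover in Saltmere → 00:33 UTC (Dec 29).
Add 3 hours and 56 minutes leg 4 → 04:29 UTC.
Suva is UTC+12:00, so local arrival = 04:29 + 12:00 = 16:29 on Dec 29.

16:29 on December 29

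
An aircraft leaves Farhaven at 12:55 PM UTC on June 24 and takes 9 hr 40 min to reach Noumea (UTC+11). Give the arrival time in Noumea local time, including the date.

Departure is given in UTC: 12:55 PM on Jun 24.
Add 9 hours and 40 minutes → 10:35 PM UTC.
Noumea is UTC+11:00: 10:35 PM + 11:00 = 9:35 AM on Jun 25.

9:35 AM on Jun 25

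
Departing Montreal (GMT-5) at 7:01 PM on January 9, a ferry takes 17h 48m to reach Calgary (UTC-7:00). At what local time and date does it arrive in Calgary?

Convert departure to UTC: 7:01 PM + 5:00 = 12:01 AM UTC on Jan 10.
Add 17 hours and 48 minutes travel time → 5:49 PM UTC.
Calgary is UTC−7:00, so local arrival = 5:49 PM − 7:00 = 10:49 AM on Jan 10.

10:49 AM on January 10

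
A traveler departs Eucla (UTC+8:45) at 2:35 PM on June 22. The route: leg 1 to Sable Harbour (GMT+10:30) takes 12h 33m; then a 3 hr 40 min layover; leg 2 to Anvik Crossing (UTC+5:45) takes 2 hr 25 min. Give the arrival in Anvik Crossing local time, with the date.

6:13 AM on Jun 23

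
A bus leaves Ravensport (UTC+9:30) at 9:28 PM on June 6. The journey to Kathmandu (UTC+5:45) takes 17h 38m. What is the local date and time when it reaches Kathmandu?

Kathmandu is 3:45 behind Ravensport.
After 17 hours 38 minutes it is 3:06 PM (Jun 7) in Ravensport.
Shift by the zone difference: 3:06 PM − 3:45 = 11:21 AM on Jun 7 in Kathmandu.

11:21 AM on Jun 7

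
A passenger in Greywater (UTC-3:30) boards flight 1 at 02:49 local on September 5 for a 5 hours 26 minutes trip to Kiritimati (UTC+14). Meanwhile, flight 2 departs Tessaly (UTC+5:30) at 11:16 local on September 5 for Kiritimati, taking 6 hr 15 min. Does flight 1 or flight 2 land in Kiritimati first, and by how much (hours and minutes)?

Flight 1 in UTC: 02:49 + 3:30 = 06:19 on Sep 5.
+5 hours 26 minutes → arrive 11:45 UTC on Sep 5.
Flight 2 in UTC: 11:16 − 5:30 = 05:46 on Sep 5.
+6 hours and 15 minutes → arrive 12:01 UTC on Sep 5.
Flight 1 lands earlier by 16 minutes.

the first, by 16 minutes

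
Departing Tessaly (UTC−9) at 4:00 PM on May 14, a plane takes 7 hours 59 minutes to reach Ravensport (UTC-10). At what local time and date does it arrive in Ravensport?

Ravensport is 1:00 behind Tessaly.
After 7 hours and 59 minutes it is 11:59 PM in Tessaly.
Shift by the zone difference: 11:59 PM − 1:00 = 10:59 PM on May 14 in Ravensport.

10:59 PM on May 14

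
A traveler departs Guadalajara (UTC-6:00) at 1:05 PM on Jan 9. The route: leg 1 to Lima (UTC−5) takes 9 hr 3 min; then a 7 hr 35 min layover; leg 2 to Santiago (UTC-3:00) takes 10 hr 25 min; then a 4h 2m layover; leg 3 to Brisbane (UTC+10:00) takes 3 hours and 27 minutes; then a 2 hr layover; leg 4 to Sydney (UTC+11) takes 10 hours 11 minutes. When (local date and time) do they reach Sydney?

Convert departure to UTC: 1:05 PM + 6:00 = 7:05 PM UTC on Jan 9.
Add 9 hours and 3 minutes leg 1 → 4:08 AM UTC (Jan 10).
Add 7 hours 35 minutes layover in Lima → 11:43 AM UTC.
Add 10 hours and 25 minutes leg 2 → 10:08 PM UTC.
Add 4 hours and 2 minutes layover in Santiago → 2:10 AM UTC (Jan 11).
Add 3 hours and 27 minutes leg 3 → 5:37 AM UTC.
Add 2 hours layover in Brisbane → 7:37 AM UTC.
Add 10 hours 11 minutes leg 4 → 5:48 PM UTC.
Sydney is UTC+11:00, so local arrival = 5:48 PM + 11:00 = 4:48 AM on Jan 12.

4:48 AM on January 12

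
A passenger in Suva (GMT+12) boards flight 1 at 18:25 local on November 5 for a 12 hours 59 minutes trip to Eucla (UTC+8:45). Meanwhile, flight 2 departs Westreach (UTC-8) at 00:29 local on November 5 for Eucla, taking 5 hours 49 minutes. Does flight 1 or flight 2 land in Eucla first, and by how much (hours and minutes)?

the second, by 5 hours 6 minutes

Flight 1 in UTC: 18:25 − 12:00 = 06:25 on Nov 5.
+12 hours and 59 minutes → arrive 19:24 UTC on Nov 5.
Flight 2 in UTC: 00:29 + 8:00 = 08:29 on Nov 5.
+5 hours and 49 minutes → arrive 14:18 UTC on Nov 5.
Flight 2 lands earlier by 5 hours 6 minutes.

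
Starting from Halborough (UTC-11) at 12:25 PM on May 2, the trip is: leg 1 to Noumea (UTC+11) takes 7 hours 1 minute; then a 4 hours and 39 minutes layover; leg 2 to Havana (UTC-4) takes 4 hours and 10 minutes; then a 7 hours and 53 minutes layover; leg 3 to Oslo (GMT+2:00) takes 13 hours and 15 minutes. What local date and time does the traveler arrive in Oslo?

2:23 PM on May 4

Convert departure to UTC: 12:25 PM + 11:00 = 11:25 PM UTC on May 2.
Add 7 hours 1 minute leg 1 → 6:26 AM UTC (May 3).
Add 4 hours 39 minutes layover in Noumea → 11:05 AM UTC.
Add 4 hours 10 minutes leg 2 → 3:15 PM UTC.
Add 7 hours and 53 minutes layover in Havana → 11:08 PM UTC.
Add 13 hours 15 minutes leg 3 → 12:23 PM UTC (May 4).
Oslo is UTC+2:00, so local arrival = 12:23 PM + 2:00 = 2:23 PM on May 4.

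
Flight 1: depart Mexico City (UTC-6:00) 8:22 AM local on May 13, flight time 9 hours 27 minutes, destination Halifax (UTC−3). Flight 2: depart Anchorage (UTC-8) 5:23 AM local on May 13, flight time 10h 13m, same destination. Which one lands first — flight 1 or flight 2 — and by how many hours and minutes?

Flight 1 in UTC: 8:22 AM + 6:00 = 2:22 PM on May 13.
+9 hours and 27 minutes → arrive 11:49 PM UTC on May 13.
Flight 2 in UTC: 5:23 AM + 8:00 = 1:23 PM on May 13.
+10 hours 13 minutes → arrive 11:36 PM UTC on May 13.
Flight 2 lands earlier by 13 minutes.

the second, by 13 minutes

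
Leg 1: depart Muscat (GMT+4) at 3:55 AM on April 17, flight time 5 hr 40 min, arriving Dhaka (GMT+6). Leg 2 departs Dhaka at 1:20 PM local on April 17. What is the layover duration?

1 hour 45 minutes

Convert departure to UTC: 3:55 AM − 4:00 = 11:55 PM UTC on Apr 16.
Add 5 hours and 40 minutes flight time → 5:35 AM UTC (Apr 17).
Dhaka is UTC+6:00, so local arrival = 5:35 AM + 6:00 = 11:35 AM on Apr 17.
Layover = 1:20 PM − 11:35 AM = 1 hour 45 minutes.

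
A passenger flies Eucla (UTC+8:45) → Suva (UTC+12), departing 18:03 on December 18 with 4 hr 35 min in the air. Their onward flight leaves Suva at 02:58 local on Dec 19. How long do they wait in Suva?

Convert departure to UTC: 18:03 − 8:45 = 09:18 UTC on Dec 18.
Add 4 hours 35 minutes flight time → 13:53 UTC.
Suva is UTC+12:00, so local arrival = 13:53 + 12:00 = 01:53 on Dec 19.
Layover = 02:58 − 01:53 = 1 hour 5 minutes.

1 hour 5 minutes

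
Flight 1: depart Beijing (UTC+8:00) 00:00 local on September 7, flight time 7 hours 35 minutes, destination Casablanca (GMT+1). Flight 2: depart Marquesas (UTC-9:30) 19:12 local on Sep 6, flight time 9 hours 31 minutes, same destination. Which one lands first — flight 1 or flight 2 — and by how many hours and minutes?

Flight 1 in UTC: 00:00 − 8:00 = 16:00 on Sep 6.
+7 hours 35 minutes → arrive 23:35 UTC on Sep 6.
Flight 2 in UTC: 19:12 + 9:30 = 04:42 on Sep 7.
+9 hours 31 minutes → arrive 14:13 UTC on Sep 7.
Flight 1 lands earlier by 14 hours 38 minutes.

the first, by 14 hours 38 minutes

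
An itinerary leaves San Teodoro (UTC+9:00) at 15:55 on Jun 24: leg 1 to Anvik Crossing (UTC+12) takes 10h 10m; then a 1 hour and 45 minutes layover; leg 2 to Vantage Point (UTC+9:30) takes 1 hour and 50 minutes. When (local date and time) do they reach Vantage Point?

06:10 on June 25

Convert departure to UTC: 15:55 − 9:00 = 06:55 UTC on Jun 24.
Add 10 hours 10 minutes leg 1 → 17:05 UTC.
Add 1 hour and 45 minutes layover in Anvik Crossing → 18:50 UTC.
Add 1 hour 50 minutes leg 2 → 20:40 UTC.
Vantage Point is UTC+9:30, so local arrival = 20:40 + 9:30 = 06:10 on Jun 25.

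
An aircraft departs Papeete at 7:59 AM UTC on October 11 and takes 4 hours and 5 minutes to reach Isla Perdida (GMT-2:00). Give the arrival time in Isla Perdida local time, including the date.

10:04 AM on October 11

Departure is given in UTC: 7:59 AM on Oct 11.
Add 4 hours and 5 minutes → 12:04 PM UTC.
Isla Perdida is UTC−2:00: 12:04 PM − 2:00 = 10:04 AM on Oct 11.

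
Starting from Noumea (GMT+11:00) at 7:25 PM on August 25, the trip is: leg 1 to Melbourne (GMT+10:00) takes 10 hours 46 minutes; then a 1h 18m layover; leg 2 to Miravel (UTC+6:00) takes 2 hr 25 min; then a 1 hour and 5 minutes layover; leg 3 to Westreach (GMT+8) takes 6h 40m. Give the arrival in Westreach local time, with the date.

2:39 PM on August 26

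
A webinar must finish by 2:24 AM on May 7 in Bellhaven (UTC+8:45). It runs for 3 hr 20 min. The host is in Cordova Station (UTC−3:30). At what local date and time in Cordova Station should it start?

10:49 AM on May 6

Target end time in UTC: 2:24 AM − 8:45 = 5:39 PM on May 6.
Subtract 3 hours and 20 minutes → start 2:19 PM UTC on May 6.
Cordova Station is UTC−3:30: 2:19 PM − 3:30 = 10:49 AM on May 6.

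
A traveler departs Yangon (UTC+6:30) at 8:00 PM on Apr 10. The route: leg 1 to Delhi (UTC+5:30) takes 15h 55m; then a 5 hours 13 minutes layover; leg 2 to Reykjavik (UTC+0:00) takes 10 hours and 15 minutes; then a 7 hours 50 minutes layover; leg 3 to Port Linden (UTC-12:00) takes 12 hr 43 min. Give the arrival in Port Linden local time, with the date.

5:26 AM on April 12

Convert departure to UTC: 8:00 PM − 6:30 = 1:30 PM UTC on Apr 10.
Add 15 hours and 55 minutes leg 1 → 5:25 AM UTC (Apr 11).
Add 5 hours 13 minutes layover in Delhi → 10:38 AM UTC.
Add 10 hours 15 minutes leg 2 → 8:53 PM UTC.
Add 7 hours and 50 minutes layover in Reykjavik → 4:43 AM UTC (Apr 12).
Add 12 hours 43 minutes leg 3 → 5:26 PM UTC.
Port Linden is UTC−12:00, so local arrival = 5:26 PM − 12:00 = 5:26 AM on Apr 12.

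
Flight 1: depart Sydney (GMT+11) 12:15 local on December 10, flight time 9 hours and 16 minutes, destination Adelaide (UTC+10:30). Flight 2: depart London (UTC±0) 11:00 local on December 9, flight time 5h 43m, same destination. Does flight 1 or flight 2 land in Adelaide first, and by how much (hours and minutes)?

the second, by 17 hours 48 minutes

Flight 1 in UTC: 12:15 − 11:00 = 01:15 on Dec 10.
+9 hours 16 minutes → arrive 10:31 UTC on Dec 10.
Flight 2 departs at 11:00 UTC (Dec 9).
+5 hours 43 minutes → arrive 16:43 UTC on Dec 9.
Flight 2 lands earlier by 17 hours 48 minutes.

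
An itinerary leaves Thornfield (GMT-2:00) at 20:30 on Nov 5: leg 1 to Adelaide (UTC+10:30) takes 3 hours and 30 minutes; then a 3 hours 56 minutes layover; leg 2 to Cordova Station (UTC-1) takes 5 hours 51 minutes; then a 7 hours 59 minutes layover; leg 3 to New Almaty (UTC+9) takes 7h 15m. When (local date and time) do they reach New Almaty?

Convert departure to UTC: 20:30 + 2:00 = 22:30 UTC on Nov 5.
Add 3 hours 30 minutes leg 1 → 02:00 UTC (Nov 6).
Add 3 hours 56 minutes layover in Adelaide → 05:56 UTC.
Add 5 hours and 51 minutes leg 2 → 11:47 UTC.
Add 7 hours and 59 minutes layover in Cordova Station → 19:46 UTC.
Add 7 hours and 15 minutes leg 3 → 03:01 UTC (Nov 7).
New Almaty is UTC+9:00, so local arrival = 03:01 + 9:00 = 12:01 on Nov 7.

12:01 on Nov 7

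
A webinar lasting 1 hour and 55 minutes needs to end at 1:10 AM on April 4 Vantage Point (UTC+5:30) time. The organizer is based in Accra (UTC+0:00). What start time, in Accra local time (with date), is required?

Target end time in UTC: 1:10 AM − 5:30 = 7:40 PM on Apr 3.
Subtract 1 hour 55 minutes → start 5:45 PM UTC on Apr 3.
Accra is UTC+0, so start is 5:45 PM on Apr 3.

5:45 PM on April 3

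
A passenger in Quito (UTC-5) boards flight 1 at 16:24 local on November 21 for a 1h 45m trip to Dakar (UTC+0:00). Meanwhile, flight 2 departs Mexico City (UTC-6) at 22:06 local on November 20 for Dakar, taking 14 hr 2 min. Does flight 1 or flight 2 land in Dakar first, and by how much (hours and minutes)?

the second, by 5 hours 1 minute

Flight 1 in UTC: 16:24 + 5:00 = 21:24 on Nov 21.
+1 hour 45 minutes → arrive 23:09 UTC on Nov 21.
Flight 2 in UTC: 22:06 + 6:00 = 04:06 on Nov 21.
+14 hours 2 minutes → arrive 18:08 UTC on Nov 21.
Flight 2 lands earlier by 5 hours 1 minute.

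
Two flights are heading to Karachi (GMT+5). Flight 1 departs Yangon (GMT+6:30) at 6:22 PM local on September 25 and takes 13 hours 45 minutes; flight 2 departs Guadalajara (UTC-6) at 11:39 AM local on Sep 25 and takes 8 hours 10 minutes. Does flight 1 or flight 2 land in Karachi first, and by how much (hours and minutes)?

the first, by 12 minutes

Flight 1 in UTC: 6:22 PM − 6:30 = 11:52 AM on Sep 25.
+13 hours and 45 minutes → arrive 1:37 AM UTC on Sep 26.
Flight 2 in UTC: 11:39 AM + 6:00 = 5:39 PM on Sep 25.
+8 hours 10 minutes → arrive 1:49 AM UTC on Sep 26.
Flight 1 lands earlier by 12 minutes.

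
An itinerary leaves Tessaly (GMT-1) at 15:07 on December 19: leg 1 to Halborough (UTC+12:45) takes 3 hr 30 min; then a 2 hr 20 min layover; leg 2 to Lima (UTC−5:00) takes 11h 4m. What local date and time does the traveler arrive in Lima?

04:01 on December 20

Convert departure to UTC: 15:07 + 1:00 = 16:07 UTC on Dec 19.
Add 3 hours 30 minutes leg 1 → 19:37 UTC.
Add 2 hours and 20 minutes layover in Halborough → 21:57 UTC.
Add 11 hours and 4 minutes leg 2 → 09:01 UTC (Dec 20).
Lima is UTC−5:00, so local arrival = 09:01 − 5:00 = 04:01 on Dec 20.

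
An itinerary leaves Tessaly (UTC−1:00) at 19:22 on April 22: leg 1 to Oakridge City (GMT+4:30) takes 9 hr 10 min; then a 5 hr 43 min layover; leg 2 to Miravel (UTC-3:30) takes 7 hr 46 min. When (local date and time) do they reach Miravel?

15:31 on April 23

Convert departure to UTC: 19:22 + 1:00 = 20:22 UTC on Apr 22.
Add 9 hours 10 minutes leg 1 → 05:32 UTC (Apr 23).
Add 5 hours 43 minutes layover in Oakridge City → 11:15 UTC.
Add 7 hours and 46 minutes leg 2 → 19:01 UTC.
Miravel is UTC−3:30, so local arrival = 19:01 − 3:30 = 15:31 on Apr 23.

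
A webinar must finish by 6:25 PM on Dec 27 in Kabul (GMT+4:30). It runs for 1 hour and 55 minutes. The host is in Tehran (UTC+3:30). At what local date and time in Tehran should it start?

Target end time in UTC: 6:25 PM − 4:30 = 1:55 PM on Dec 27.
Subtract 1 hour and 55 minutes → start 12:00 PM UTC on Dec 27.
Tehran is UTC+3:30: 12:00 PM + 3:30 = 3:30 PM on Dec 27.

3:30 PM on December 27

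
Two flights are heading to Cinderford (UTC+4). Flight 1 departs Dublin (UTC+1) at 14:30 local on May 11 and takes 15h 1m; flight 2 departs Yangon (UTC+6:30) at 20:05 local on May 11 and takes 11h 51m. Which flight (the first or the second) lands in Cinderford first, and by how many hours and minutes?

the second, by 3 hours 5 minutes

Flight 1 in UTC: 14:30 − 1:00 = 13:30 on May 11.
+15 hours 1 minute → arrive 04:31 UTC on May 12.
Flight 2 in UTC: 20:05 − 6:30 = 13:35 on May 11.
+11 hours and 51 minutes → arrive 01:26 UTC on May 12.
Flight 2 lands earlier by 3 hours 5 minutes.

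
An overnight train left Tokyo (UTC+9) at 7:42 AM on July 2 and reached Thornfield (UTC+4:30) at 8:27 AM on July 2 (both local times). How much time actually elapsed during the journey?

Departure in UTC: 7:42 AM − 9:00 = 10:42 PM on Jul 1.
Arrival in UTC: 8:27 AM − 4:30 = 3:57 AM on Jul 2.
Elapsed = 3:57 AM − 10:42 PM (+1 day) = 5 hours 15 minutes.

5 hours 15 minutes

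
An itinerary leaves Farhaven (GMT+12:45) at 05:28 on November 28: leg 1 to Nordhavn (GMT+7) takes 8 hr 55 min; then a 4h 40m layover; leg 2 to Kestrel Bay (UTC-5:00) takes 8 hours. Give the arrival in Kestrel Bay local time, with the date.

09:18 on November 28

Convert departure to UTC: 05:28 − 12:45 = 16:43 UTC on Nov 27.
Add 8 hours and 55 minutes leg 1 → 01:38 UTC (Nov 28).
Add 4 hours and 40 minutes layover in Nordhavn → 06:18 UTC.
Add 8 hours leg 2 → 14:18 UTC.
Kestrel Bay is UTC−5:00, so local arrival = 14:18 − 5:00 = 09:18 on Nov 28.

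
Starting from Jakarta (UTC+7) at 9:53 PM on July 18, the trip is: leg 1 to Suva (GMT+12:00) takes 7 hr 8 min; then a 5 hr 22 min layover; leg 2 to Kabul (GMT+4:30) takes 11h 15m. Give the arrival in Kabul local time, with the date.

Convert departure to UTC: 9:53 PM − 7:00 = 2:53 PM UTC on Jul 18.
Add 7 hours 8 minutes leg 1 → 10:01 PM UTC.
Add 5 hours and 22 minutes layover in Suva → 3:23 AM UTC (Jul 19).
Add 11 hours 15 minutes leg 2 → 2:38 PM UTC.
Kabul is UTC+4:30, so local arrival = 2:38 PM + 4:30 = 7:08 PM on Jul 19.

7:08 PM on July 19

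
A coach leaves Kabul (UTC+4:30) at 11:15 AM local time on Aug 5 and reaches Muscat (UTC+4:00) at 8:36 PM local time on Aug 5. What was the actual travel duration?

9 hours 51 minutes

Departure in UTC: 11:15 AM − 4:30 = 6:45 AM on Aug 5.
Arrival in UTC: 8:36 PM − 4:00 = 4:36 PM on Aug 5.
Elapsed = 4:36 PM − 6:45 AM = 9 hours 51 minutes.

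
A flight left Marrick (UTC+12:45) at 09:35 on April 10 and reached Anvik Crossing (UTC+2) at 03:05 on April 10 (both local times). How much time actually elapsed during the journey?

Anvik Crossing is 10:45 behind Marrick.
Clock-face elapsed time (ignoring zones) is −6 hours 30 minutes.
Actual elapsed = −6 hours 30 minutes + 10:45 = 4 hours 15 minutes.

4 hours 15 minutes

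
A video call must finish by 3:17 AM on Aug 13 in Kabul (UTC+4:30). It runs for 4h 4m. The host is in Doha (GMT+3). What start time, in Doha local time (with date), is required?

9:43 PM on August 12

Target end time in UTC: 3:17 AM − 4:30 = 10:47 PM on Aug 12.
Subtract 4 hours 4 minutes → start 6:43 PM UTC on Aug 12.
Doha is UTC+3:00: 6:43 PM + 3:00 = 9:43 PM on Aug 12.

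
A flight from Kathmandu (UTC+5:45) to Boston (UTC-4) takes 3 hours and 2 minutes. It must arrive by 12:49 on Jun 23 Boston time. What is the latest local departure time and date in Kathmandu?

19:32 on Jun 23

Target arrival in UTC: 12:49 + 4:00 = 16:49 on Jun 23.
Subtract 3 hours and 2 minutes → departure 13:47 UTC on Jun 23.
Kathmandu is UTC+5:45: 13:47 + 5:45 = 19:32 on Jun 23.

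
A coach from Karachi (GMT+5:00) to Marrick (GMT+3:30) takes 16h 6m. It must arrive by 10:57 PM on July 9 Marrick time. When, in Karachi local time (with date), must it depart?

Target arrival in UTC: 10:57 PM − 3:30 = 7:27 PM on Jul 9.
Subtract 16 hours and 6 minutes → departure 3:21 AM UTC on Jul 9.
Karachi is UTC+5:00: 3:21 AM + 5:00 = 8:21 AM on Jul 9.

8:21 AM on Jul 9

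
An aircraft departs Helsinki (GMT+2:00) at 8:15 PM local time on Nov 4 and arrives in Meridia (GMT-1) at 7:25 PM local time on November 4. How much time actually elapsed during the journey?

Departure in UTC: 8:15 PM − 2:00 = 6:15 PM on Nov 4.
Arrival in UTC: 7:25 PM + 1:00 = 8:25 PM on Nov 4.
Elapsed = 8:25 PM − 6:15 PM = 2 hours 10 minutes.

2 hours 10 minutes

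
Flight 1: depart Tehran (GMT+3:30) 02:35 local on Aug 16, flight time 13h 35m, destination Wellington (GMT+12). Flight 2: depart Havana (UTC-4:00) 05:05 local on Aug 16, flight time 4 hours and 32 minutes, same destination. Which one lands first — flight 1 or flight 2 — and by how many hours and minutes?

Flight 1 in UTC: 02:35 − 3:30 = 23:05 on Aug 15.
+13 hours 35 minutes → arrive 12:40 UTC on Aug 16.
Flight 2 in UTC: 05:05 + 4:00 = 09:05 on Aug 16.
+4 hours and 32 minutes → arrive 13:37 UTC on Aug 16.
Flight 1 lands earlier by 57 minutes.

the first, by 57 minutes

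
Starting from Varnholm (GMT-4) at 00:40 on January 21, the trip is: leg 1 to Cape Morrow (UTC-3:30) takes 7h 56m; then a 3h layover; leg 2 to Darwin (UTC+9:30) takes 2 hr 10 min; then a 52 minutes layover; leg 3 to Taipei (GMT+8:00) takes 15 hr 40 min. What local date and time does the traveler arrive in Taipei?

18:18 on Jan 22

Convert departure to UTC: 00:40 + 4:00 = 04:40 UTC on Jan 21.
Add 7 hours and 56 minutes leg 1 → 12:36 UTC.
Add 3 hours layover in Cape Morrow → 15:36 UTC.
Add 2 hours 10 minutes leg 2 → 17:46 UTC.
Add 52 minutes layover in Darwin → 18:38 UTC.
Add 15 hours and 40 minutes leg 3 → 10:18 UTC (Jan 22).
Taipei is UTC+8:00, so local arrival = 10:18 + 8:00 = 18:18 on Jan 22.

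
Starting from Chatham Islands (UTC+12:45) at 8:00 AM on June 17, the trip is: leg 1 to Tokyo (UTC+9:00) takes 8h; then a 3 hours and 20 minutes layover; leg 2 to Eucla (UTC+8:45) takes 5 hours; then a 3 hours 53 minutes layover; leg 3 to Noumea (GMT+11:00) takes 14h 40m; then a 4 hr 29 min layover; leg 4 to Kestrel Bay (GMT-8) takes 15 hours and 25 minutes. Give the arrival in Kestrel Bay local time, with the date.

6:02 PM on Jun 18

Convert departure to UTC: 8:00 AM − 12:45 = 7:15 PM UTC on Jun 16.
Add 8 hours leg 1 → 3:15 AM UTC (Jun 17).
Add 3 hours 20 minutes layover in Tokyo → 6:35 AM UTC.
Add 5 hours leg 2 → 11:35 AM UTC.
Add 3 hours and 53 minutes layover in Eucla → 3:28 PM UTC.
Add 14 hours 40 minutes leg 3 → 6:08 AM UTC (Jun 18).
Add 4 hours and 29 minutes layover in Noumea → 10:37 AM UTC.
Add 15 hours 25 minutes leg 4 → 2:02 AM UTC (Jun 19).
Kestrel Bay is UTC−8:00, so local arrival = 2:02 AM − 8:00 = 6:02 PM on Jun 18.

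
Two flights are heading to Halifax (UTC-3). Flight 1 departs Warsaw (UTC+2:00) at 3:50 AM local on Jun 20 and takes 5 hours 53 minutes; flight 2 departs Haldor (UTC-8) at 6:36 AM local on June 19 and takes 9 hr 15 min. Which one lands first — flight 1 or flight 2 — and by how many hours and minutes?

Flight 1 in UTC: 3:50 AM − 2:00 = 1:50 AM on Jun 20.
+5 hours and 53 minutes → arrive 7:43 AM UTC on Jun 20.
Flight 2 in UTC: 6:36 AM + 8:00 = 2:36 PM on Jun 19.
+9 hours 15 minutes → arrive 11:51 PM UTC on Jun 19.
Flight 2 lands earlier by 7 hours 52 minutes.

the second, by 7 hours 52 minutes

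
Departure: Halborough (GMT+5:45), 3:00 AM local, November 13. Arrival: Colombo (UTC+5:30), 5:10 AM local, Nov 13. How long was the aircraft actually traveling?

2 hours 25 minutes

Colombo is 0:15 behind Halborough.
Clock-face elapsed time (ignoring zones) is 2 hours 10 minutes.
Actual elapsed = 2 hours 10 minutes + 0:15 = 2 hours 25 minutes.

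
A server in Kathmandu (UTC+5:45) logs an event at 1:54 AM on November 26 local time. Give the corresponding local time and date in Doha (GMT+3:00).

In UTC: 1:54 AM − 5:45 = 8:09 PM on Nov 25.
Doha is UTC+3:00: 8:09 PM + 3:00 = 11:09 PM on Nov 25.

11:09 PM on Nov 25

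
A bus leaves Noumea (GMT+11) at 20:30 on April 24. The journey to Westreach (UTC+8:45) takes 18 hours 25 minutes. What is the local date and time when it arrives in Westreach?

12:40 on Apr 25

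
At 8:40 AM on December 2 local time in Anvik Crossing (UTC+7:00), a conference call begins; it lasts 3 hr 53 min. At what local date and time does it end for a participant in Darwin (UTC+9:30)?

3:03 PM on December 2

Darwin is 2:30 ahead of Anvik Crossing.
After 3 hours 53 minutes it is 12:33 PM in Anvik Crossing.
Shift by the zone difference: 12:33 PM + 2:30 = 3:03 PM on Dec 2 in Darwin.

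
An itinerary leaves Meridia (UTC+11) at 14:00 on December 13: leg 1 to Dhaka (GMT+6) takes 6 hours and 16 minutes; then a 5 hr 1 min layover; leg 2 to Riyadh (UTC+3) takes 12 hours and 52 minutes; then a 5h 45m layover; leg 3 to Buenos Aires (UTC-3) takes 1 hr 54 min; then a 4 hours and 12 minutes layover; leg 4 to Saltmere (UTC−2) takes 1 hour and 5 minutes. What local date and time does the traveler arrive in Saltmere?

14:05 on December 14

Convert departure to UTC: 14:00 − 11:00 = 03:00 UTC on Dec 13.
Add 6 hours and 16 minutes leg 1 → 09:16 UTC.
Add 5 hours 1 minute layover in Dhaka → 14:17 UTC.
Add 12 hours 52 minutes leg 2 → 03:09 UTC (Dec 14).
Add 5 hours 45 minutes layover in Riyadh → 08:54 UTC.
Add 1 hour and 54 minutes leg 3 → 10:48 UTC.
Add 4 hours and 12 minutes layover in Buenos Aires → 15:00 UTC.
Add 1 hour and 5 minutes leg 4 → 16:05 UTC.
Saltmere is UTC−2:00, so local arrival = 16:05 − 2:00 = 14:05 on Dec 14.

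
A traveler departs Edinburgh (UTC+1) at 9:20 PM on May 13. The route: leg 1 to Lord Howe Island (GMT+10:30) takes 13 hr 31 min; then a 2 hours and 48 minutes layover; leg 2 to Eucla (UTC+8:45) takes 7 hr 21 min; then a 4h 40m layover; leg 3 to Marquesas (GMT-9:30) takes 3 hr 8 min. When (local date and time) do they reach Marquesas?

6:18 PM on May 14

Convert departure to UTC: 9:20 PM − 1:00 = 8:20 PM UTC on May 13.
Add 13 hours and 31 minutes leg 1 → 9:51 AM UTC (May 14).
Add 2 hours 48 minutes layover in Lord Howe Island → 12:39 PM UTC.
Add 7 hours and 21 minutes leg 2 → 8:00 PM UTC.
Add 4 hours and 40 minutes layover in Eucla → 12:40 AM UTC (May 15).
Add 3 hours 8 minutes leg 3 → 3:48 AM UTC.
Marquesas is UTC−9:30, so local arrival = 3:48 AM − 9:30 = 6:18 PM on May 14.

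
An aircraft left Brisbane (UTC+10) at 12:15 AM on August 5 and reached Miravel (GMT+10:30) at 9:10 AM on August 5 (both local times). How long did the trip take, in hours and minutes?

8 hours 25 minutes

Departure in UTC: 12:15 AM − 10:00 = 2:15 PM on Aug 4.
Arrival in UTC: 9:10 AM − 10:30 = 10:40 PM on Aug 4.
Elapsed = 10:40 PM − 2:15 PM = 8 hours 25 minutes.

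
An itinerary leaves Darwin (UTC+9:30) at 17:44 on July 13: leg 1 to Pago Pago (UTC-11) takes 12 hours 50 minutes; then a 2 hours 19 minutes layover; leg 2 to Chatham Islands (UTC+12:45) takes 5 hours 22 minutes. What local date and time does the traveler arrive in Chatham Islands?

Convert departure to UTC: 17:44 − 9:30 = 08:14 UTC on Jul 13.
Add 12 hours 50 minutes leg 1 → 21:04 UTC.
Add 2 hours 19 minutes layover in Pago Pago → 23:23 UTC.
Add 5 hours 22 minutes leg 2 → 04:45 UTC (Jul 14).
Chatham Islands is UTC+12:45, so local arrival = 04:45 + 12:45 = 17:30 on Jul 14.

17:30 on July 14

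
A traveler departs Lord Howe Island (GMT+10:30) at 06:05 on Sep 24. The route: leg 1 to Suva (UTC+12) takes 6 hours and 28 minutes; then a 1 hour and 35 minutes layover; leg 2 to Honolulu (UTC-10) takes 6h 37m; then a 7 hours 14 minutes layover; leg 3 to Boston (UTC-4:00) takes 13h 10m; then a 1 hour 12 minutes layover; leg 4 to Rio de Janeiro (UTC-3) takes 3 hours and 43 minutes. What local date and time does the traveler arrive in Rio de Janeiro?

Convert departure to UTC: 06:05 − 10:30 = 19:35 UTC on Sep 23.
Add 6 hours and 28 minutes leg 1 → 02:03 UTC (Sep 24).
Add 1 hour 35 minutes layover in Suva → 03:38 UTC.
Add 6 hours 37 minutes leg 2 → 10:15 UTC.
Add 7 hours 14 minutes layover in Honolulu → 17:29 UTC.
Add 13 hours and 10 minutes leg 3 → 06:39 UTC (Sep 25).
Add 1 hour 12 minutes layover in Boston → 07:51 UTC.
Add 3 hours and 43 minutes leg 4 → 11:34 UTC.
Rio de Janeiro is UTC−3:00, so local arrival = 11:34 − 3:00 = 08:34 on Sep 25.

08:34 on September 25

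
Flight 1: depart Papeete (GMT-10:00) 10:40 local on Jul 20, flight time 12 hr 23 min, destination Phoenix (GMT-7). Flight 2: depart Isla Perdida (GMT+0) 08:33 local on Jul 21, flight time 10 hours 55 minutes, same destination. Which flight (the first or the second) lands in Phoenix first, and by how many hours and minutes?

Flight 1 in UTC: 10:40 + 10:00 = 20:40 on Jul 20.
+12 hours and 23 minutes → arrive 09:03 UTC on Jul 21.
Flight 2 departs at 08:33 UTC (Jul 21).
+10 hours and 55 minutes → arrive 19:28 UTC on Jul 21.
Flight 1 lands earlier by 10 hours 25 minutes.

the first, by 10 hours 25 minutes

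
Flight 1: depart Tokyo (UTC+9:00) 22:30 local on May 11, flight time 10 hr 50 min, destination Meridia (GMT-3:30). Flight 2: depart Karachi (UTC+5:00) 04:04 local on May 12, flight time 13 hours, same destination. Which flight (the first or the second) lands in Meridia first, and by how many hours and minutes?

the first, by 11 hours 44 minutes

Flight 1 in UTC: 22:30 − 9:00 = 13:30 on May 11.
+10 hours and 50 minutes → arrive 00:20 UTC on May 12.
Flight 2 in UTC: 04:04 − 5:00 = 23:04 on May 11.
+13 hours → arrive 12:04 UTC on May 12.
Flight 1 lands earlier by 11 hours 44 minutes.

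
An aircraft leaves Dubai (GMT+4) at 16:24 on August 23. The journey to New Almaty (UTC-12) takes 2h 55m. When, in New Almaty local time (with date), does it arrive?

Convert departure to UTC: 16:24 − 4:00 = 12:24 UTC on Aug 23.
Add 2 hours 55 minutes travel time → 15:19 UTC.
New Almaty is UTC−12:00, so local arrival = 15:19 − 12:00 = 03:19 on Aug 23.

03:19 on August 23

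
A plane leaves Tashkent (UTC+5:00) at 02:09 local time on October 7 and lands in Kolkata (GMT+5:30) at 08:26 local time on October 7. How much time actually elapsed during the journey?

5 hours 47 minutes

Departure in UTC: 02:09 − 5:00 = 21:09 on Oct 6.
Arrival in UTC: 08:26 − 5:30 = 02:56 on Oct 7.
Elapsed = 02:56 − 21:09 (+1 day) = 5 hours 47 minutes.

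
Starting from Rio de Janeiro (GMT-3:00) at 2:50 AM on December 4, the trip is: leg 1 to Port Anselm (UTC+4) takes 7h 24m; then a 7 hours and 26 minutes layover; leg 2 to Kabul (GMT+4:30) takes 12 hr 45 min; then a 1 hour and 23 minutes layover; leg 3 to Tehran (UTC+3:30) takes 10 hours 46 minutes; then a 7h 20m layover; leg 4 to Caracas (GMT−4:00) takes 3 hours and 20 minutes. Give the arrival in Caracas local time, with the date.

4:14 AM on December 6

Convert departure to UTC: 2:50 AM + 3:00 = 5:50 AM UTC on Dec 4.
Add 7 hours 24 minutes leg 1 → 1:14 PM UTC.
Add 7 hours and 26 minutes layover in Port Anselm → 8:40 PM UTC.
Add 12 hours and 45 minutes leg 2 → 9:25 AM UTC (Dec 5).
Add 1 hour and 23 minutes layover in Kabul → 10:48 AM UTC.
Add 10 hours 46 minutes leg 3 → 9:34 PM UTC.
Add 7 hours 20 minutes layover in Tehran → 4:54 AM UTC (Dec 6).
Add 3 hours and 20 minutes leg 4 → 8:14 AM UTC.
Caracas is UTC−4:00, so local arrival = 8:14 AM − 4:00 = 4:14 AM on Dec 6.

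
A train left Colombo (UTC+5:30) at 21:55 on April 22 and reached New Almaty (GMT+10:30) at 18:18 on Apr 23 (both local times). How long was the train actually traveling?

15 hours 23 minutes

Departure in UTC: 21:55 − 5:30 = 16:25 on Apr 22.
Arrival in UTC: 18:18 − 10:30 = 07:48 on Apr 23.
Elapsed = 07:48 − 16:25 (+1 day) = 15 hours 23 minutes.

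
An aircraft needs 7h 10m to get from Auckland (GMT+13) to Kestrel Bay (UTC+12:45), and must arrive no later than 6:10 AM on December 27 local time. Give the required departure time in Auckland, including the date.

Target arrival in UTC: 6:10 AM − 12:45 = 5:25 PM on Dec 26.
Subtract 7 hours 10 minutes → departure 10:15 AM UTC on Dec 26.
Auckland is UTC+13:00: 10:15 AM + 13:00 = 11:15 PM on Dec 26.

11:15 PM on December 26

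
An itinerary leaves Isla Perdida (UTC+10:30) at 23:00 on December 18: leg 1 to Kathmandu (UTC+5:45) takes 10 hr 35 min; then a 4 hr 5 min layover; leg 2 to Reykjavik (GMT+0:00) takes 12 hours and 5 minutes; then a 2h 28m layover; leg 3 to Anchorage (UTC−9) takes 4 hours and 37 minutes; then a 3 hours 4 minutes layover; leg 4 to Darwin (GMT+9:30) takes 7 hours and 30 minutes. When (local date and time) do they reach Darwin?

Convert departure to UTC: 23:00 − 10:30 = 12:30 UTC on Dec 18.
Add 10 hours and 35 minutes leg 1 → 23:05 UTC.
Add 4 hours 5 minutes layover in Kathmandu → 03:10 UTC (Dec 19).
Add 12 hours and 5 minutes leg 2 → 15:15 UTC.
Add 2 hours 28 minutes layover in Reykjavik → 17:43 UTC.
Add 4 hours and 37 minutes leg 3 → 22:20 UTC.
Add 3 hours and 4 minutes layover in Anchorage → 01:24 UTC (Dec 20).
Add 7 hours and 30 minutes leg 4 → 08:54 UTC.
Darwin is UTC+9:30, so local arrival = 08:54 + 9:30 = 18:24 on Dec 20.

18:24 on December 20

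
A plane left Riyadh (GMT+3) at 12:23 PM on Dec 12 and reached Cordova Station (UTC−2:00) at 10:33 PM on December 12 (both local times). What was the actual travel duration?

Departure in UTC: 12:23 PM − 3:00 = 9:23 AM on Dec 12.
Arrival in UTC: 10:33 PM + 2:00 = 12:33 AM on Dec 13.
Elapsed = 12:33 AM − 9:23 AM (+1 day) = 15 hours 10 minutes.

15 hours 10 minutes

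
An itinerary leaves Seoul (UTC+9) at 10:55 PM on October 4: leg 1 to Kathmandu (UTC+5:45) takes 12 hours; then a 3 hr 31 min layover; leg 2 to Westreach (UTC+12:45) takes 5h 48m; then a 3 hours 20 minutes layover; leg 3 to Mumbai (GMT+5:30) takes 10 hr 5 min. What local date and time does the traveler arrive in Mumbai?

6:09 AM on October 6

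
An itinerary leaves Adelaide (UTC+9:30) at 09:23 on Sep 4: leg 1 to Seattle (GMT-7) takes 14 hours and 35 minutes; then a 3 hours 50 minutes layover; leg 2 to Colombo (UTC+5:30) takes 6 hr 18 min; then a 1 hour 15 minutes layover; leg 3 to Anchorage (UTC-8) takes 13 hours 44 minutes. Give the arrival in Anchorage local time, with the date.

07:35 on Sep 5

Convert departure to UTC: 09:23 − 9:30 = 23:53 UTC on Sep 3.
Add 14 hours 35 minutes leg 1 → 14:28 UTC (Sep 4).
Add 3 hours and 50 minutes layover in Seattle → 18:18 UTC.
Add 6 hours 18 minutes leg 2 → 00:36 UTC (Sep 5).
Add 1 hour 15 minutes layover in Colombo → 01:51 UTC.
Add 13 hours and 44 minutes leg 3 → 15:35 UTC.
Anchorage is UTC−8:00, so local arrival = 15:35 − 8:00 = 07:35 on Sep 5.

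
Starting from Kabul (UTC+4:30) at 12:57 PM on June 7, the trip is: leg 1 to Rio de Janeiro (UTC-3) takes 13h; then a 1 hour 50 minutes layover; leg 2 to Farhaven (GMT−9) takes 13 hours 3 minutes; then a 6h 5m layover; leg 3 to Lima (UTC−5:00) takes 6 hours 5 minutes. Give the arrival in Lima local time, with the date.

Convert departure to UTC: 12:57 PM − 4:30 = 8:27 AM UTC on Jun 7.
Add 13 hours leg 1 → 9:27 PM UTC.
Add 1 hour 50 minutes layover in Rio de Janeiro → 11:17 PM UTC.
Add 13 hours 3 minutes leg 2 → 12:20 PM UTC (Jun 8).
Add 6 hours and 5 minutes layover in Farhaven → 6:25 PM UTC.
Add 6 hours 5 minutes leg 3 → 12:30 AM UTC (Jun 9).
Lima is UTC−5:00, so local arrival = 12:30 AM − 5:00 = 7:30 PM on Jun 8.

7:30 PM on Jun 8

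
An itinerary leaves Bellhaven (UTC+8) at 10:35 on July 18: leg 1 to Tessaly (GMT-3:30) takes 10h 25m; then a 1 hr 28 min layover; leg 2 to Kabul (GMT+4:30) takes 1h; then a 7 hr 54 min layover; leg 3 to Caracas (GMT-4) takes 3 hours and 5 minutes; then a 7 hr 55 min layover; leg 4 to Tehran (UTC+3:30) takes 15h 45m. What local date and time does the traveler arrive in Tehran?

Convert departure to UTC: 10:35 − 8:00 = 02:35 UTC on Jul 18.
Add 10 hours 25 minutes leg 1 → 13:00 UTC.
Add 1 hour 28 minutes layover in Tessaly → 14:28 UTC.
Add 1 hour leg 2 → 15:28 UTC.
Add 7 hours 54 minutes layover in Kabul → 23:22 UTC.
Add 3 hours and 5 minutes leg 3 → 02:27 UTC (Jul 19).
Add 7 hours 55 minutes layover in Caracas → 10:22 UTC.
Add 15 hours and 45 minutes leg 4 → 02:07 UTC (Jul 20).
Tehran is UTC+3:30, so local arrival = 02:07 + 3:30 = 05:37 on Jul 20.

05:37 on Jul 20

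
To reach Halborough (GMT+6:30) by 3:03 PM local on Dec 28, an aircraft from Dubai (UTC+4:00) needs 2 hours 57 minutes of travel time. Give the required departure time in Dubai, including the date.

Target arrival in UTC: 3:03 PM − 6:30 = 8:33 AM on Dec 28.
Subtract 2 hours and 57 minutes → departure 5:36 AM UTC on Dec 28.
Dubai is UTC+4:00: 5:36 AM + 4:00 = 9:36 AM on Dec 28.

9:36 AM on December 28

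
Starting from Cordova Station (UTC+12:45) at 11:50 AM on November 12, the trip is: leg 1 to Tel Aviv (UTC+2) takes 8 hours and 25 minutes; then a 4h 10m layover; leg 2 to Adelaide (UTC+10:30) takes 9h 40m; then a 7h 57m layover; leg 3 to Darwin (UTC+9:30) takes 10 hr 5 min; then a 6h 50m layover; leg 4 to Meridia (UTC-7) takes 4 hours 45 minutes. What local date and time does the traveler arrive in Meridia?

7:57 PM on November 13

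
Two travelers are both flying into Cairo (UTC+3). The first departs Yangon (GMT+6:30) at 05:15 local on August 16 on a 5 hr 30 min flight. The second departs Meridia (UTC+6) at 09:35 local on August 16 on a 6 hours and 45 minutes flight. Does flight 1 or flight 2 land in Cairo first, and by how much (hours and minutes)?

Flight 1 in UTC: 05:15 − 6:30 = 22:45 on Aug 15.
+5 hours 30 minutes → arrive 04:15 UTC on Aug 16.
Flight 2 in UTC: 09:35 − 6:00 = 03:35 on Aug 16.
+6 hours and 45 minutes → arrive 10:20 UTC on Aug 16.
Flight 1 lands earlier by 6 hours 5 minutes.

the first, by 6 hours 5 minutes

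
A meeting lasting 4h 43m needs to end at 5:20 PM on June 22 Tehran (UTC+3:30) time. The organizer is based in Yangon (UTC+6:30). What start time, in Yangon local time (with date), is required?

Target end time in UTC: 5:20 PM − 3:30 = 1:50 PM on Jun 22.
Subtract 4 hours and 43 minutes → start 9:07 AM UTC on Jun 22.
Yangon is UTC+6:30: 9:07 AM + 6:30 = 3:37 PM on Jun 22.

3:37 PM on June 22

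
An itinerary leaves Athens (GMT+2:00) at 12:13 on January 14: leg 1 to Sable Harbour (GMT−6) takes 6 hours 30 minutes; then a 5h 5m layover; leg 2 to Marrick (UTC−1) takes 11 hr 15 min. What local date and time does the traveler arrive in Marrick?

Convert departure to UTC: 12:13 − 2:00 = 10:13 UTC on Jan 14.
Add 6 hours and 30 minutes leg 1 → 16:43 UTC.
Add 5 hours and 5 minutes layover in Sable Harbour → 21:48 UTC.
Add 11 hours and 15 minutes leg 2 → 09:03 UTC (Jan 15).
Marrick is UTC−1:00, so local arrival = 09:03 − 1:00 = 08:03 on Jan 15.

08:03 on January 15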